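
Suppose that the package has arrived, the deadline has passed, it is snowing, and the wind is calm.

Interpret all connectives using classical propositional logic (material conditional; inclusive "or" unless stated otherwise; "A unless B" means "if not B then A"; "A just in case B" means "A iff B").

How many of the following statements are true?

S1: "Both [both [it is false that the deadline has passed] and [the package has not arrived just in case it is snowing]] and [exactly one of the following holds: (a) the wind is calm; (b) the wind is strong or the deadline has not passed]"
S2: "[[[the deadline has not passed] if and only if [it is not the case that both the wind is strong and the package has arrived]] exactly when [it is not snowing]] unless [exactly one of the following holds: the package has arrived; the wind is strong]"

1

Let M = "the deadline has passed" (True), K = "the package has arrived" (True), R = "it is snowing" (True), V = "the wind is strong" (False).

S1: Parsed as (not M and (not K iff R)) and (not V xor (V or not M))

not M = not True = False
not K = not True = False
not K iff R = False iff True = False
not M and (not K iff R) = False and False = False
not V = not False = True
not M = not True = False
V or not M = False or False = False
not V xor (V or not M) = True xor False = True
(not M and (not K iff R)) and (not V xor (V or not M)) = False and True = False
Thus S1 is false.

S2: Parsed as ((not M iff (V nand K)) iff not R) or (K xor V)

not M = not True = False
V nand K = False nand True = True
not M iff (V nand K) = False iff True = False
not R = not True = False
(not M iff (V nand K)) iff not R = False iff False = True
K xor V = True xor False = True
((not M iff (V nand K)) iff not R) or (K xor V) = True or True = True
So S2 is true.

True statements: 1.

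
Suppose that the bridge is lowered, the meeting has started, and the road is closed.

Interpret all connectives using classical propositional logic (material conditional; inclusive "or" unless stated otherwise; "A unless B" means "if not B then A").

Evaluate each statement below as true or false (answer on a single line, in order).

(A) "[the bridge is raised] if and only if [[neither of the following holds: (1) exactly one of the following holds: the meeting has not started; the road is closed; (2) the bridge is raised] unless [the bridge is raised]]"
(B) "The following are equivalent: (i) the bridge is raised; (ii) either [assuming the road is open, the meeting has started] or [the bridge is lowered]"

Let P = "the bridge is raised" (F), Q = "the meeting has started" (T), R = "the road is closed" (T).

(A): In symbols: P ↔ (((¬Q ⊕ R) ↓ P) ∨ P)

¬Q = ¬T = F
¬Q ⊕ R = F ⊕ T = T
(¬Q ⊕ R) ↓ P = T ↓ F = F
((¬Q ⊕ R) ↓ P) ∨ P = F ∨ F = F
P ↔ (((¬Q ⊕ R) ↓ P) ∨ P) = F ↔ F = T
Thus (A) is true.

(B): In symbols: P ↔ ((¬R → Q) ∨ ¬P)

¬R = ¬T = F
¬R → Q = F → T = T
¬P = ¬F = T
(¬R → Q) ∨ ¬P = T ∨ T = T
P ↔ ((¬R → Q) ∨ ¬P) = F ↔ T = F
So (B) is false.

(A) True / (B) False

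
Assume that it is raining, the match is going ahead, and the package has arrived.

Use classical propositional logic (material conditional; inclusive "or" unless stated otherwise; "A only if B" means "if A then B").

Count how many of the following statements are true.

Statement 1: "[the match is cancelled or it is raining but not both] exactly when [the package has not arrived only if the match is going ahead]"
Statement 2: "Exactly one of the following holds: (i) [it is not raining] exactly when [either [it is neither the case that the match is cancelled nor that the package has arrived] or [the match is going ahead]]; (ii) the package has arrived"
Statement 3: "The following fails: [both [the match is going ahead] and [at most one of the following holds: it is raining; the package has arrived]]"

Let Q = "the match is cancelled" (F), P = "it is raining" (T), R = "the package has arrived" (T).

Statement 1: This is (Q ⊕ P) ↔ (¬R → ¬Q).

Q ⊕ P = F ⊕ T = T
¬R = ¬T = F
¬Q = ¬F = T
¬R → ¬Q = F → T = T
(Q ⊕ P) ↔ (¬R → ¬Q) = T ↔ T = T
Thus Statement 1 is true.

Statement 2: Formalization: (¬P ↔ ((Q ↓ R) ∨ ¬Q)) ⊕ R

¬P = ¬T = F
Q ↓ R = F ↓ T = F
¬Q = ¬F = T
(Q ↓ R) ∨ ¬Q = F ∨ T = T
¬P ↔ ((Q ↓ R) ∨ ¬Q) = F ↔ T = F
(¬P ↔ ((Q ↓ R) ∨ ¬Q)) ⊕ R = F ⊕ T = T
So Statement 2 is true.

Statement 3: This is ¬(¬Q ∧ (P ↑ R)).

¬Q = ¬F = T
P ↑ R = T ↑ T = F
¬Q ∧ (P ↑ R) = T ∧ F = F
¬(¬Q ∧ (P ↑ R)) = ¬F = T
Hence Statement 3 is true.

3 of the 3 statements are true (Statement 1, Statement 2, Statement 3).

3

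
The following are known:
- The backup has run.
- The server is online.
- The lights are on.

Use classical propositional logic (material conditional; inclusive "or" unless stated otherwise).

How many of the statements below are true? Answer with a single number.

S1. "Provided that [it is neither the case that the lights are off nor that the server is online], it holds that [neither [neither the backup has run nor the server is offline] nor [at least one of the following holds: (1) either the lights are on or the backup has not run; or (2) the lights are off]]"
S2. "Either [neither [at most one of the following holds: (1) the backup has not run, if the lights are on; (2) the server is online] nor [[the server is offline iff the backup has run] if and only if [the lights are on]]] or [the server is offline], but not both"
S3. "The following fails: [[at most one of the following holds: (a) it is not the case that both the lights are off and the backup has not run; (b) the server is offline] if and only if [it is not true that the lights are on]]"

Let R = "the lights are on" (T), Q = "the server is online" (T), P = "the backup has run" (T).

S1: Parsed as (¬R ↓ Q) → ((P ↓ ¬Q) ↓ ((R ∨ ¬P) ∨ ¬R))

¬R = ¬T = F
¬R ↓ Q = F ↓ T = F
¬Q = ¬T = F
P ↓ ¬Q = T ↓ F = F
¬P = ¬T = F
R ∨ ¬P = T ∨ F = T
¬R = ¬T = F
(R ∨ ¬P) ∨ ¬R = T ∨ F = T
(P ↓ ¬Q) ↓ ((R ∨ ¬P) ∨ ¬R) = F ↓ T = F
(¬R ↓ Q) → ((P ↓ ¬Q) ↓ ((R ∨ ¬P) ∨ ¬R)) = F → F = T
Hence S1 is true.

S2: In symbols: (((R → ¬P) ↑ Q) ↓ ((¬Q ↔ P) ↔ R)) ⊕ ¬Q

¬P = ¬T = F
R → ¬P = T → F = F
(R → ¬P) ↑ Q = F ↑ T = T
¬Q = ¬T = F
¬Q ↔ P = F ↔ T = F
(¬Q ↔ P) ↔ R = F ↔ T = F
((R → ¬P) ↑ Q) ↓ ((¬Q ↔ P) ↔ R) = T ↓ F = F
¬Q = ¬T = F
(((R → ¬P) ↑ Q) ↓ ((¬Q ↔ P) ↔ R)) ⊕ ¬Q = F ⊕ F = F
Hence S2 is false.

S3: Parsed as ¬(((¬R ↑ ¬P) ↑ ¬Q) ↔ ¬R)

¬R = ¬T = F
¬P = ¬T = F
¬R ↑ ¬P = F ↑ F = T
¬Q = ¬T = F
(¬R ↑ ¬P) ↑ ¬Q = T ↑ F = T
¬R = ¬T = F
((¬R ↑ ¬P) ↑ ¬Q) ↔ ¬R = T ↔ F = F
¬(((¬R ↑ ¬P) ↑ ¬Q) ↔ ¬R) = ¬F = T
So S3 is true.

True statements: 2 (S1, S3).

2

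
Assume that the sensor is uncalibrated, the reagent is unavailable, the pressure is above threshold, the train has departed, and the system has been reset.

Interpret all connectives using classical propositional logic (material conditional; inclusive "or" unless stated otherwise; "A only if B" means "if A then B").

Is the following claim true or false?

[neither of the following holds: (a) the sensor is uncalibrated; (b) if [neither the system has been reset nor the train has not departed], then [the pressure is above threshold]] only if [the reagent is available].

Let V = "the sensor is calibrated" (False), H = "the system has been reset" (True), W = "the train has departed" (True), R = "the pressure is above threshold" (True), K = "the reagent is available" (False).
In symbols: (not V nor ((H nor not W) -> R)) -> K

not V = not False = True
not W = not True = False
H nor not W = True nor False = False
(H nor not W) -> R = False -> True = True
not V nor ((H nor not W) -> R) = True nor True = False
(not V nor ((H nor not W) -> R)) -> K = False -> False = True

The statement is true.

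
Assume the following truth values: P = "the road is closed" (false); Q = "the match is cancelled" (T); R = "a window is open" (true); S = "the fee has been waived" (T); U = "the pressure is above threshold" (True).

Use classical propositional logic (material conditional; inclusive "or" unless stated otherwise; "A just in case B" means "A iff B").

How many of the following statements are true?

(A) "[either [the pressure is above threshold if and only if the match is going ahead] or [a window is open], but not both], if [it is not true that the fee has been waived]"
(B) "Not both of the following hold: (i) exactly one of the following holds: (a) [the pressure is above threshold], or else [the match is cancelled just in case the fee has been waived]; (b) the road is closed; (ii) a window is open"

1

(A): In symbols: ¬S → ((U ↔ ¬Q) ⊕ R)

¬S = ¬T = F
¬Q = ¬T = F
U ↔ ¬Q = T ↔ F = F
(U ↔ ¬Q) ⊕ R = F ⊕ T = T
¬S → ((U ↔ ¬Q) ⊕ R) = F → T = T
Hence (A) is true.

(B): Formalization: ((U ∨ (Q ↔ S)) ⊕ P) ↑ R

Q ↔ S = T ↔ T = T
U ∨ (Q ↔ S) = T ∨ T = T
(U ∨ (Q ↔ S)) ⊕ P = T ⊕ F = T
((U ∨ (Q ↔ S)) ⊕ P) ↑ R = T ↑ T = F
Thus (B) is false.

True statements: 1 ((A)).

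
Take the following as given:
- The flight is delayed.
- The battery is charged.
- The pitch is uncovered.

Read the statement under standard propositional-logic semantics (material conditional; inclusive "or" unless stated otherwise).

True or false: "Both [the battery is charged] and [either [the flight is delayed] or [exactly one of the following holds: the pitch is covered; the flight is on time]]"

True

Let W = "the battery is charged" (T), D = "the flight is delayed" (T), R = "the pitch is covered" (F).
This is W ∧ (D ∨ (R ⊕ ¬D)).

¬D = ¬T = F
R ⊕ ¬D = F ⊕ F = F
D ∨ (R ⊕ ¬D) = T ∨ F = T
W ∧ (D ∨ (R ⊕ ¬D)) = T ∧ T = T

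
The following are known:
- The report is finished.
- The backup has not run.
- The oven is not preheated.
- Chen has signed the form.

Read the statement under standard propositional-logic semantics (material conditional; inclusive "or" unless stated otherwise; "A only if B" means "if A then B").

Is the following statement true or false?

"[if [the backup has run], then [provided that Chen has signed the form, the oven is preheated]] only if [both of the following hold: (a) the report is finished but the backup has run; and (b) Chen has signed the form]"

False

Let Q = "the backup has run" (F), S = "Chen has signed the form" (T), R = "the oven is preheated" (F), P = "the report is finished" (T).
In symbols: (Q -> (S -> R)) -> ((P & Q) & S)

S -> R = T -> F = F
Q -> (S -> R) = F -> F = T
P & Q = T & F = F
(P & Q) & S = F & T = F
(Q -> (S -> R)) -> ((P & Q) & S) = T -> F = F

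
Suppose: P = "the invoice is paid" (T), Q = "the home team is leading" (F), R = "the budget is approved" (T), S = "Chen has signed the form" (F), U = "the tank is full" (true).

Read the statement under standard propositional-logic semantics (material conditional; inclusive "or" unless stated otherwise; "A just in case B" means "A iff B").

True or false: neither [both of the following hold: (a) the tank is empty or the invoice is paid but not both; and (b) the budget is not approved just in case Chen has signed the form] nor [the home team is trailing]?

false

Formalization: ((not U xor P) and (not R iff S)) nor not Q

not U = not True = False
not U xor P = False xor True = True
not R = not True = False
not R iff S = False iff False = True
(not U xor P) and (not R iff S) = True and True = True
not Q = not False = True
((not U xor P) and (not R iff S)) nor not Q = True nor True = False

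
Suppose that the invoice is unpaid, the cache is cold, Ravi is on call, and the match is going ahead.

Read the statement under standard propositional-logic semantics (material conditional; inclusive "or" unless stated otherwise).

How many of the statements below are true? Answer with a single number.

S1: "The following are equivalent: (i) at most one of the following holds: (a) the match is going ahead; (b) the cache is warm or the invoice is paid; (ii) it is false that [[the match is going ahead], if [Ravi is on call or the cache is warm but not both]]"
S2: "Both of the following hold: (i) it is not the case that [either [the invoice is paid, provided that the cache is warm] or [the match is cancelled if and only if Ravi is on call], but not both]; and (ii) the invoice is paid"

Let S = "the match is cancelled" (F), Q = "the cache is warm" (F), P = "the invoice is paid" (F), R = "Ravi is on call" (T).

S1: Formalization: (~S nand (Q | P)) <-> ~((R xor Q) -> ~S)

~S = ~F = T
Q | P = F | F = F
~S nand (Q | P) = T nand F = T
R xor Q = T xor F = T
~S = ~F = T
(R xor Q) -> ~S = T -> T = T
~((R xor Q) -> ~S) = ~T = F
(~S nand (Q | P)) <-> ~((R xor Q) -> ~S) = T <-> F = F
Thus S1 is false.

S2: Parsed as ~((Q -> P) xor (S <-> R)) & P

Q -> P = F -> F = T
S <-> R = F <-> T = F
(Q -> P) xor (S <-> R) = T xor F = T
~((Q -> P) xor (S <-> R)) = ~T = F
~((Q -> P) xor (S <-> R)) & P = F & F = F
Thus S2 is false.

0 of the 2 statements are true (none).

0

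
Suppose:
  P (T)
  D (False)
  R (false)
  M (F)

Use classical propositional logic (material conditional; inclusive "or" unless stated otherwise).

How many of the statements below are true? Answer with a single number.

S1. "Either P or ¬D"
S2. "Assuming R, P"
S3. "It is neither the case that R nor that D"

S1: In symbols: P | ~D

~D = ~F = T
P | ~D = T | T = T
Hence S1 is true.

S2: This is R -> P.

R -> P = F -> T = T
So S2 is true.

S3: In symbols: R nor D

R nor D = F nor F = T
Thus S3 is true.

True statements: 3 (S1, S2, S3).

3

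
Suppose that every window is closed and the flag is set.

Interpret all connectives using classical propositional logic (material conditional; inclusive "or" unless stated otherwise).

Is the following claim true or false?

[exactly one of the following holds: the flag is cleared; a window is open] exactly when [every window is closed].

Let Q = "the flag is set" (True), P = "a window is open" (False).
Parsed as (not Q xor P) iff not P

not Q = not True = False
not Q xor P = False xor False = False
not P = not False = True
(not Q xor P) iff not P = False iff True = False

False.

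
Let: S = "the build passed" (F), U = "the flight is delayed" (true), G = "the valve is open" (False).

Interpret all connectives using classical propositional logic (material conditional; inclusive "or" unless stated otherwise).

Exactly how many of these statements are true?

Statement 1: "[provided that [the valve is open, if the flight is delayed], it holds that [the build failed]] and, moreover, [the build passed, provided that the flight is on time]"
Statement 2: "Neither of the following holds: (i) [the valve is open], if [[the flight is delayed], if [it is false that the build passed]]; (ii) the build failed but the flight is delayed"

Statement 1: In symbols: ((U -> G) -> not S) and (not U -> S)

U -> G = True -> False = False
not S = not False = True
(U -> G) -> not S = False -> True = True
not U = not True = False
not U -> S = False -> False = True
((U -> G) -> not S) and (not U -> S) = True and True = True
Thus Statement 1 is true.

Statement 2: Parsed as ((not S -> U) -> G) nor (not S and U)

not S = not False = True
not S -> U = True -> True = True
(not S -> U) -> G = True -> False = False
not S = not False = True
not S and U = True and True = True
((not S -> U) -> G) nor (not S and U) = False nor True = False
Hence Statement 2 is false.

Count: 1.

1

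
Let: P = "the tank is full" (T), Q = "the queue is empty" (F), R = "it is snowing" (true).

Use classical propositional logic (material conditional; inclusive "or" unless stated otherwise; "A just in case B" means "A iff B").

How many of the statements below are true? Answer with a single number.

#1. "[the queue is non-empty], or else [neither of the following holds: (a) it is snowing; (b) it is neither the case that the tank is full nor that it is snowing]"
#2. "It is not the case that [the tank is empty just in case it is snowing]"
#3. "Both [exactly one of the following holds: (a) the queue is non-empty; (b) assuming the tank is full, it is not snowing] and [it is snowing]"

3

#1: This is not Q or (R nor (P nor R)).

not Q = not False = True
P nor R = True nor True = False
R nor (P nor R) = True nor False = False
not Q or (R nor (P nor R)) = True or False = True
Hence #1 is true.

#2: In symbols: not (not P iff R)

not P = not True = False
not P iff R = False iff True = False
not (not P iff R) = not False = True
Thus #2 is true.

#3: Parsed as (not Q xor (P -> not R)) and R

not Q = not False = True
not R = not True = False
P -> not R = True -> False = False
not Q xor (P -> not R) = True xor False = True
(not Q xor (P -> not R)) and R = True and True = True
Hence #3 is true.

Count: 3.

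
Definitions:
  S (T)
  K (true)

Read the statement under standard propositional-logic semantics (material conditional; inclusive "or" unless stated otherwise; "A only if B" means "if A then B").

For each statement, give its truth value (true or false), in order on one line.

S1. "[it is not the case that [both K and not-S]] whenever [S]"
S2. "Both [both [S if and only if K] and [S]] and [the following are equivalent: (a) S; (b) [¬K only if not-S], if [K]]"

S1: Parsed as S -> ~(K & ~S)

~S = ~T = F
K & ~S = T & F = F
~(K & ~S) = ~F = T
S -> ~(K & ~S) = T -> T = T
Thus S1 is true.

S2: This is ((S <-> K) & S) & (S <-> (K -> (~K -> ~S))).

S <-> K = T <-> T = T
(S <-> K) & S = T & T = T
~K = ~T = F
~S = ~T = F
~K -> ~S = F -> F = T
K -> (~K -> ~S) = T -> T = T
S <-> (K -> (~K -> ~S)) = T <-> T = T
((S <-> K) & S) & (S <-> (K -> (~K -> ~S))) = T & T = T
Hence S2 is true.

S1 true / S2 true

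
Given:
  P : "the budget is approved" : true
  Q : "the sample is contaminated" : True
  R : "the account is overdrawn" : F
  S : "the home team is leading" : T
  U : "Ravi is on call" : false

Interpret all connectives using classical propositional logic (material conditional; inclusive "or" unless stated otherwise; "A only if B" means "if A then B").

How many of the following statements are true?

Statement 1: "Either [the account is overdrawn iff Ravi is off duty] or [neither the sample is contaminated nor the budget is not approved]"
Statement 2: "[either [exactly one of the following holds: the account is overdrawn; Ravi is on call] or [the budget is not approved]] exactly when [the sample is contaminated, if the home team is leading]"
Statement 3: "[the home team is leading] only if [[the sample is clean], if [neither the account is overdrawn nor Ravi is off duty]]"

1

Statement 1: In symbols: (R ↔ ¬U) ∨ (Q ↓ ¬P)

¬U = ¬F = T
R ↔ ¬U = F ↔ T = F
¬P = ¬T = F
Q ↓ ¬P = T ↓ F = F
(R ↔ ¬U) ∨ (Q ↓ ¬P) = F ∨ F = F
Hence Statement 1 is false.

Statement 2: In symbols: ((R ⊕ U) ∨ ¬P) ↔ (S → Q)

R ⊕ U = F ⊕ F = F
¬P = ¬T = F
(R ⊕ U) ∨ ¬P = F ∨ F = F
S → Q = T → T = T
((R ⊕ U) ∨ ¬P) ↔ (S → Q) = F ↔ T = F
Thus Statement 2 is false.

Statement 3: Parsed as S → ((R ↓ ¬U) → ¬Q)

¬U = ¬F = T
R ↓ ¬U = F ↓ T = F
¬Q = ¬T = F
(R ↓ ¬U) → ¬Q = F → F = T
S → ((R ↓ ¬U) → ¬Q) = T → T = T
Hence Statement 3 is true.

1 of the 3 statements is true.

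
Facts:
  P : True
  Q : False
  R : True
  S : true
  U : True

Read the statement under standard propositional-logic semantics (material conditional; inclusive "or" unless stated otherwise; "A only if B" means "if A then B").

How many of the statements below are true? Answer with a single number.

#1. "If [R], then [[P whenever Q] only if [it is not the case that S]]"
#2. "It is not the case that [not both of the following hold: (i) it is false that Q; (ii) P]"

#1: Formalization: R → ((Q → P) → ¬S)

Q → P = F → T = T
¬S = ¬T = F
(Q → P) → ¬S = T → F = F
R → ((Q → P) → ¬S) = T → F = F
So #1 is false.

#2: This is ¬(¬Q ↑ P).

¬Q = ¬F = T
¬Q ↑ P = T ↑ T = F
¬(¬Q ↑ P) = ¬F = T
So #2 is true.

True statements: 1 (#2).

1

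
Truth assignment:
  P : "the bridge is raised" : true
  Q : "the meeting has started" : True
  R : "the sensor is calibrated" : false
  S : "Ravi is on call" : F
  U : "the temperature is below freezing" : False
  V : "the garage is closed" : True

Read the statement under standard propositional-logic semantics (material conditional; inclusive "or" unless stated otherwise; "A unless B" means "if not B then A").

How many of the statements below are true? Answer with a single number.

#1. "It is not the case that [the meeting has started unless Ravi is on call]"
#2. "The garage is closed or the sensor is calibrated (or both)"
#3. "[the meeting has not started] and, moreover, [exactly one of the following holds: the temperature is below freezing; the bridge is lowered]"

#1: This is not (Q or S).

Q or S = True or False = True
not (Q or S) = not True = False
Thus #1 is false.

#2: In symbols: V or R

V or R = True or False = True
So #2 is true.

#3: Parsed as not Q and (U xor not P)

not Q = not True = False
not P = not True = False
U xor not P = False xor False = False
not Q and (U xor not P) = False and False = False
So #3 is false.

True statements: 1 (#2).

1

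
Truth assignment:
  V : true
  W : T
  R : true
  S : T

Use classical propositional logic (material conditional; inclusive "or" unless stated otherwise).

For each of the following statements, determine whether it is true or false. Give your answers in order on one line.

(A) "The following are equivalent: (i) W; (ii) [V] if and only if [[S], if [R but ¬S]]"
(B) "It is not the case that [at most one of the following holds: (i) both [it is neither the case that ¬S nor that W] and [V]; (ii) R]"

(A) T / (B) F

(A): Formalization: W <-> (V <-> ((R & ~S) -> S))

~S = ~T = F
R & ~S = T & F = F
(R & ~S) -> S = F -> T = T
V <-> ((R & ~S) -> S) = T <-> T = T
W <-> (V <-> ((R & ~S) -> S)) = T <-> T = T
So (A) is true.

(B): In symbols: ~(((~S nor W) & V) nand R)

~S = ~T = F
~S nor W = F nor T = F
(~S nor W) & V = F & T = F
((~S nor W) & V) nand R = F nand T = T
~(((~S nor W) & V) nand R) = ~T = F
So (B) is false.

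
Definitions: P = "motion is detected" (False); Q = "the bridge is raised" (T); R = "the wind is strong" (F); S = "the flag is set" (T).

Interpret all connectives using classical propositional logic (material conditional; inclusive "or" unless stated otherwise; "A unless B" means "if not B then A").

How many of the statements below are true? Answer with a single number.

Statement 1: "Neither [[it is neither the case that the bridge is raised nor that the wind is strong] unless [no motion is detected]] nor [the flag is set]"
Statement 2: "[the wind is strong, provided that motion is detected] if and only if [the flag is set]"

Statement 1: In symbols: ((Q nor R) or not P) nor S

Q nor R = True nor False = False
not P = not False = True
(Q nor R) or not P = False or True = True
((Q nor R) or not P) nor S = True nor True = False
Hence Statement 1 is false.

Statement 2: This is (P -> R) iff S.

P -> R = False -> False = True
(P -> R) iff S = True iff True = True
Thus Statement 2 is true.

Count: 1.

1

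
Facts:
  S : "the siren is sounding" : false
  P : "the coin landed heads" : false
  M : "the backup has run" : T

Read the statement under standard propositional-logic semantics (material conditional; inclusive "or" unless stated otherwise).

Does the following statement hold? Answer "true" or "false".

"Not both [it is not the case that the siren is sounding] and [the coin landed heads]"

True

In symbols: ¬S ↑ P

¬S = ¬F = T
¬S ↑ P = T ↑ F = T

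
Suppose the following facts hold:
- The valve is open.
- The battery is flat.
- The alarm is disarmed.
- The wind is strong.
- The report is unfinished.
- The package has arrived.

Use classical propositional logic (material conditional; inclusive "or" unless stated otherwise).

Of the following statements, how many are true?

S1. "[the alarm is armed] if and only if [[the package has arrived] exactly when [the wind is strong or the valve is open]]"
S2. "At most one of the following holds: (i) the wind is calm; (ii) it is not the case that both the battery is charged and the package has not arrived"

Let R = "the alarm is armed" (F), D = "the package has arrived" (T), V = "the wind is strong" (T), W = "the valve is open" (T), L = "the battery is charged" (F).

S1: Parsed as R ↔ (D ↔ (V ∨ W))

V ∨ W = T ∨ T = T
D ↔ (V ∨ W) = T ↔ T = T
R ↔ (D ↔ (V ∨ W)) = F ↔ T = F
So S1 is false.

S2: Parsed as ¬V ↑ (L ↑ ¬D)

¬V = ¬T = F
¬D = ¬T = F
L ↑ ¬D = F ↑ F = T
¬V ↑ (L ↑ ¬D) = F ↑ T = T
So S2 is true.

True statements: 1 (S2).

1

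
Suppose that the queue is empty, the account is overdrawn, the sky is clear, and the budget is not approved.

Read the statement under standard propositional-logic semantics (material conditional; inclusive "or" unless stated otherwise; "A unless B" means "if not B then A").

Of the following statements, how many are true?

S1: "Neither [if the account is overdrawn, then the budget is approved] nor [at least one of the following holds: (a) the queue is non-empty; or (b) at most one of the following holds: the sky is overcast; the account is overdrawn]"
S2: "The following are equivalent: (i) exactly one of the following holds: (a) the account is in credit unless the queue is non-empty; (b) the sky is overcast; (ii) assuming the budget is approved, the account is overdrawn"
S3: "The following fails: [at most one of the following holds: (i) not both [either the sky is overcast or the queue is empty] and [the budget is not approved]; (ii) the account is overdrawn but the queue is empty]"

Let Q = "the account is overdrawn" (T), S = "the budget is approved" (F), P = "the queue is empty" (T), R = "the sky is overcast" (F).

S1: This is (Q → S) ↓ (¬P ∨ (R ↑ Q)).

Q → S = T → F = F
¬P = ¬T = F
R ↑ Q = F ↑ T = T
¬P ∨ (R ↑ Q) = F ∨ T = T
(Q → S) ↓ (¬P ∨ (R ↑ Q)) = F ↓ T = F
Thus S1 is false.

S2: This is ((¬Q ∨ ¬P) ⊕ R) ↔ (S → Q).

¬Q = ¬T = F
¬P = ¬T = F
¬Q ∨ ¬P = F ∨ F = F
(¬Q ∨ ¬P) ⊕ R = F ⊕ F = F
S → Q = F → T = T
((¬Q ∨ ¬P) ⊕ R) ↔ (S → Q) = F ↔ T = F
Hence S2 is false.

S3: Parsed as ¬(((R ∨ P) ↑ ¬S) ↑ (Q ∧ P))

R ∨ P = F ∨ T = T
¬S = ¬F = T
(R ∨ P) ↑ ¬S = T ↑ T = F
Q ∧ P = T ∧ T = T
((R ∨ P) ↑ ¬S) ↑ (Q ∧ P) = F ↑ T = T
¬(((R ∨ P) ↑ ¬S) ↑ (Q ∧ P)) = ¬T = F
So S3 is false.

True statements: 0 (none).

0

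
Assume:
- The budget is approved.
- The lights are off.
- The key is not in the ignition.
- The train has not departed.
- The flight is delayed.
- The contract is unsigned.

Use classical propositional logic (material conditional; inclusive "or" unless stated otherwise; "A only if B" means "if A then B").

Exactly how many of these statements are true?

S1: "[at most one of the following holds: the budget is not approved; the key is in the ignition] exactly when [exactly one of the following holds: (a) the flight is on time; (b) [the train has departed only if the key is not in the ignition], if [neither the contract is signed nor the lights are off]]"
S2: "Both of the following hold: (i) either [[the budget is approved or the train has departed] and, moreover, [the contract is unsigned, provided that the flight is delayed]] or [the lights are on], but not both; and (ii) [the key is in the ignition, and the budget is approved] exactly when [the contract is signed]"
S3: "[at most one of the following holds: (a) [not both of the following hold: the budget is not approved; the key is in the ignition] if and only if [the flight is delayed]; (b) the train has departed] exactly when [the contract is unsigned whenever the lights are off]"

Let K = "the budget is approved" (True), S = "the key is in the ignition" (False), L = "the flight is delayed" (True), G = "the contract is signed" (False), V = "the lights are on" (False), R = "the train has departed" (False).

S1: In symbols: (not K nand S) iff (not L xor ((G nor not V) -> (R -> not S)))

not K = not True = False
not K nand S = False nand False = True
not L = not True = False
not V = not False = True
G nor not V = False nor True = False
not S = not False = True
R -> not S = False -> True = True
(G nor not V) -> (R -> not S) = False -> True = True
not L xor ((G nor not V) -> (R -> not S)) = False xor True = True
(not K nand S) iff (not L xor ((G nor not V) -> (R -> not S))) = True iff True = True
Hence S1 is true.

S2: This is (((K or R) and (L -> not G)) xor V) and ((S and K) iff G).

K or R = True or False = True
not G = not False = True
L -> not G = True -> True = True
(K or R) and (L -> not G) = True and True = True
((K or R) and (L -> not G)) xor V = True xor False = True
S and K = False and True = False
(S and K) iff G = False iff False = True
(((K or R) and (L -> not G)) xor V) and ((S and K) iff G) = True and True = True
So S2 is true.

S3: Formalization: (((not K nand S) iff L) nand R) iff (not V -> not G)

not K = not True = False
not K nand S = False nand False = True
(not K nand S) iff L = True iff True = True
((not K nand S) iff L) nand R = True nand False = True
not V = not False = True
not G = not False = True
not V -> not G = True -> True = True
(((not K nand S) iff L) nand R) iff (not V -> not G) = True iff True = True
Thus S3 is true.

3 of the 3 statements are true.

3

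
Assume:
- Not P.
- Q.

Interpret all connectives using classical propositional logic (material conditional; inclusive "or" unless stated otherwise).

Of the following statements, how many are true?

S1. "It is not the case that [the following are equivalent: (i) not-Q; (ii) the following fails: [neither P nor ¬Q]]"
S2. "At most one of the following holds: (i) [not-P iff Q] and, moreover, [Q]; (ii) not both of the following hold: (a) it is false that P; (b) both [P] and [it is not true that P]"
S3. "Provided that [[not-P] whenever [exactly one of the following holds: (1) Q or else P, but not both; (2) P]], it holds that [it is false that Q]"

0

S1: In symbols: ¬(¬Q ↔ ¬(P ↓ ¬Q))

¬Q = ¬T = F
¬Q = ¬T = F
P ↓ ¬Q = F ↓ F = T
¬(P ↓ ¬Q) = ¬T = F
¬Q ↔ ¬(P ↓ ¬Q) = F ↔ F = T
¬(¬Q ↔ ¬(P ↓ ¬Q)) = ¬T = F
So S1 is false.

S2: This is ((¬P ↔ Q) ∧ Q) ↑ (¬P ↑ (P ∧ ¬P)).

¬P = ¬F = T
¬P ↔ Q = T ↔ T = T
(¬P ↔ Q) ∧ Q = T ∧ T = T
¬P = ¬F = T
¬P = ¬F = T
P ∧ ¬P = F ∧ T = F
¬P ↑ (P ∧ ¬P) = T ↑ F = T
((¬P ↔ Q) ∧ Q) ↑ (¬P ↑ (P ∧ ¬P)) = T ↑ T = F
Hence S2 is false.

S3: This is (((Q ⊕ P) ⊕ P) → ¬P) → ¬Q.

Q ⊕ P = T ⊕ F = T
(Q ⊕ P) ⊕ P = T ⊕ F = T
¬P = ¬F = T
((Q ⊕ P) ⊕ P) → ¬P = T → T = T
¬Q = ¬T = F
(((Q ⊕ P) ⊕ P) → ¬P) → ¬Q = T → F = F
Thus S3 is false.

Count: 0.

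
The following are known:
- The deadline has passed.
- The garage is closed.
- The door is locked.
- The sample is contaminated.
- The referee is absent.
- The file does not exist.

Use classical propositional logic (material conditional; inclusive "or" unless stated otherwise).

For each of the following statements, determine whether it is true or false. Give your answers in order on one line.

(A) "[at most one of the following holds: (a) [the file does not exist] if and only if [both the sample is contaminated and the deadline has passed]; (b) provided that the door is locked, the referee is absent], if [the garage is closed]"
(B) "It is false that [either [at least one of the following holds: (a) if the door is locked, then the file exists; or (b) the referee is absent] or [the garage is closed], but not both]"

(A) false / (B) true

Let W = "the garage is closed" (T), N = "the file exists" (F), P = "the sample is contaminated" (T), U = "the deadline has passed" (T), L = "the door is locked" (T), G = "the referee is present" (F).

(A): Parsed as W → ((¬N ↔ (P ∧ U)) ↑ (L → ¬G))

¬N = ¬F = T
P ∧ U = T ∧ T = T
¬N ↔ (P ∧ U) = T ↔ T = T
¬G = ¬F = T
L → ¬G = T → T = T
(¬N ↔ (P ∧ U)) ↑ (L → ¬G) = T ↑ T = F
W → ((¬N ↔ (P ∧ U)) ↑ (L → ¬G)) = T → F = F
Hence (A) is false.

(B): This is ¬(((L → N) ∨ ¬G) ⊕ W).

L → N = T → F = F
¬G = ¬F = T
(L → N) ∨ ¬G = F ∨ T = T
((L → N) ∨ ¬G) ⊕ W = T ⊕ T = F
¬(((L → N) ∨ ¬G) ⊕ W) = ¬F = T
So (B) is true.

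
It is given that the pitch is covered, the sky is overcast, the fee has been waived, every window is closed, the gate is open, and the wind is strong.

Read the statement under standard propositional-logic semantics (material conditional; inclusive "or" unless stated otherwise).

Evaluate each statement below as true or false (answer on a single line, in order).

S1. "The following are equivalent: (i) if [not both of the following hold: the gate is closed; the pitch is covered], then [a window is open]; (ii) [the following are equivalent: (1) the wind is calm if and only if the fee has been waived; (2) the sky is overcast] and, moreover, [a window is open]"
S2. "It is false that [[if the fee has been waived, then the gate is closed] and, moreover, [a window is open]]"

S1 True, S2 True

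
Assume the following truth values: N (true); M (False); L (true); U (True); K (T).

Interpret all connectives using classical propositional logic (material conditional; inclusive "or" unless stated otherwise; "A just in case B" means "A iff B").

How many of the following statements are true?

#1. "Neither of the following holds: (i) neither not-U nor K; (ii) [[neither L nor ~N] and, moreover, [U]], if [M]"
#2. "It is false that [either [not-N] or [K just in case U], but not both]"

0

#1: In symbols: (¬U ↓ K) ↓ (M → ((L ↓ ¬N) ∧ U))

¬U = ¬T = F
¬U ↓ K = F ↓ T = F
¬N = ¬T = F
L ↓ ¬N = T ↓ F = F
(L ↓ ¬N) ∧ U = F ∧ T = F
M → ((L ↓ ¬N) ∧ U) = F → F = T
(¬U ↓ K) ↓ (M → ((L ↓ ¬N) ∧ U)) = F ↓ T = F
Hence #1 is false.

#2: This is ¬(¬N ⊕ (K ↔ U)).

¬N = ¬T = F
K ↔ U = T ↔ T = T
¬N ⊕ (K ↔ U) = F ⊕ T = T
¬(¬N ⊕ (K ↔ U)) = ¬T = F
Hence #2 is false.

True statements: 0 (none).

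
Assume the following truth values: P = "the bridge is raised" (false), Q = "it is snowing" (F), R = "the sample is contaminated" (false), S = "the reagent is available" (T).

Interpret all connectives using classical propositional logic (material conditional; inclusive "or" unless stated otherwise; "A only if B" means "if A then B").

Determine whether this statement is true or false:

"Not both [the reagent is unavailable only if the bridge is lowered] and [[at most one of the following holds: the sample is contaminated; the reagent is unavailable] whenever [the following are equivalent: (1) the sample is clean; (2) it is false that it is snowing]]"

False.

Values: S=T, P=F, R=F, Q=F.
Formalization: (~S -> ~P) nand ((~R <-> ~Q) -> (R nand ~S))

~S = ~T = F
~P = ~F = T
~S -> ~P = F -> T = T
~R = ~F = T
~Q = ~F = T
~R <-> ~Q = T <-> T = T
~S = ~T = F
R nand ~S = F nand F = T
(~R <-> ~Q) -> (R nand ~S) = T -> T = T
(~S -> ~P) nand ((~R <-> ~Q) -> (R nand ~S)) = T nand T = F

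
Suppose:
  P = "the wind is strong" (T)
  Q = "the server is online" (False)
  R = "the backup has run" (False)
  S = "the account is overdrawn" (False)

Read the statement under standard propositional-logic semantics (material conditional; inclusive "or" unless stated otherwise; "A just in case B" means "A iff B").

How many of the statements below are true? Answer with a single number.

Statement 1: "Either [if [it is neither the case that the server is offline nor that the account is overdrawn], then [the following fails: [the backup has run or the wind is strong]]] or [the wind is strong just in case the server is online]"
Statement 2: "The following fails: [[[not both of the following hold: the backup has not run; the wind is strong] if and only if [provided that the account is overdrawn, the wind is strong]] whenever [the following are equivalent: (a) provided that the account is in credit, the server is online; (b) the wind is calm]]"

2

Statement 1: Parsed as ((~Q nor S) -> ~(R | P)) | (P <-> Q)

~Q = ~F = T
~Q nor S = T nor F = F
R | P = F | T = T
~(R | P) = ~T = F
(~Q nor S) -> ~(R | P) = F -> F = T
P <-> Q = T <-> F = F
((~Q nor S) -> ~(R | P)) | (P <-> Q) = T | F = T
Thus Statement 1 is true.

Statement 2: Formalization: ~(((~S -> Q) <-> ~P) -> ((~R nand P) <-> (S -> P)))

~S = ~F = T
~S -> Q = T -> F = F
~P = ~T = F
(~S -> Q) <-> ~P = F <-> F = T
~R = ~F = T
~R nand P = T nand T = F
S -> P = F -> T = T
(~R nand P) <-> (S -> P) = F <-> T = F
((~S -> Q) <-> ~P) -> ((~R nand P) <-> (S -> P)) = T -> F = F
~(((~S -> Q) <-> ~P) -> ((~R nand P) <-> (S -> P))) = ~F = T
So Statement 2 is true.

2 of the 2 statements are true (Statement 1, Statement 2).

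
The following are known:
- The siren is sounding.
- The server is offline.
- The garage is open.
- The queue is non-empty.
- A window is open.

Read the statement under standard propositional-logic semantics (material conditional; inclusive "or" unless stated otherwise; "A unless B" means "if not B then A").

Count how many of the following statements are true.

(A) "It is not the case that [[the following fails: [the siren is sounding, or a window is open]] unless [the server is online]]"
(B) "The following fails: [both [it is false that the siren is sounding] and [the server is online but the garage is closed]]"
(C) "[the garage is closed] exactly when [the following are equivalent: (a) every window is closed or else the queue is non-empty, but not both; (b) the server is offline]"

Let H = "the siren is sounding" (T), S = "a window is open" (T), M = "the server is online" (F), G = "the garage is closed" (F), D = "the queue is empty" (F).

(A): Parsed as ¬(¬(H ∨ S) ∨ M)

H ∨ S = T ∨ T = T
¬(H ∨ S) = ¬T = F
¬(H ∨ S) ∨ M = F ∨ F = F
¬(¬(H ∨ S) ∨ M) = ¬F = T
Hence (A) is true.

(B): Parsed as ¬(¬H ∧ (M ∧ G))

¬H = ¬T = F
M ∧ G = F ∧ F = F
¬H ∧ (M ∧ G) = F ∧ F = F
¬(¬H ∧ (M ∧ G)) = ¬F = T
So (B) is true.

(C): In symbols: G ↔ ((¬S ⊕ ¬D) ↔ ¬M)

¬S = ¬T = F
¬D = ¬F = T
¬S ⊕ ¬D = F ⊕ T = T
¬M = ¬F = T
(¬S ⊕ ¬D) ↔ ¬M = T ↔ T = T
G ↔ ((¬S ⊕ ¬D) ↔ ¬M) = F ↔ T = F
So (C) is false.

2 of the 3 statements are true.

2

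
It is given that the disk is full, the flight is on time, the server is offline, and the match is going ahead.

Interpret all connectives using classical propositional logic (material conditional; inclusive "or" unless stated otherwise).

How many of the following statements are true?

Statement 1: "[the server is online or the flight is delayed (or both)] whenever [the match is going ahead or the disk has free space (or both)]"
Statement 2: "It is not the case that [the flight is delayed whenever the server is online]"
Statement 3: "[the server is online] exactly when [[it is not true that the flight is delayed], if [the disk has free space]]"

0

Let S = "the match is cancelled" (F), P = "the disk is full" (T), R = "the server is online" (F), Q = "the flight is delayed" (F).

Statement 1: In symbols: (¬S ∨ ¬P) → (R ∨ Q)

¬S = ¬F = T
¬P = ¬T = F
¬S ∨ ¬P = T ∨ F = T
R ∨ Q = F ∨ F = F
(¬S ∨ ¬P) → (R ∨ Q) = T → F = F
Thus Statement 1 is false.

Statement 2: This is ¬(R → Q).

R → Q = F → F = T
¬(R → Q) = ¬T = F
Hence Statement 2 is false.

Statement 3: Parsed as R ↔ (¬P → ¬Q)

¬P = ¬T = F
¬Q = ¬F = T
¬P → ¬Q = F → T = T
R ↔ (¬P → ¬Q) = F ↔ T = F
Hence Statement 3 is false.

True statements: 0 (none).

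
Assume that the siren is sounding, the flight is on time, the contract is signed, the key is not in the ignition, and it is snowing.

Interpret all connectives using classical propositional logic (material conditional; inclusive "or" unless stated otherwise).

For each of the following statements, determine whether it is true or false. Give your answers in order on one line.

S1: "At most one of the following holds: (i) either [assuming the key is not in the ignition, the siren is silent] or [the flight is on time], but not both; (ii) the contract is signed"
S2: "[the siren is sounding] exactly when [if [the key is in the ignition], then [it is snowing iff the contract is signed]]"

Let W = "the key is in the ignition" (False), P = "the siren is sounding" (True), K = "the flight is delayed" (False), H = "the contract is signed" (True), D = "it is snowing" (True).

S1: Parsed as ((not W -> not P) xor not K) nand H

not W = not False = True
not P = not True = False
not W -> not P = True -> False = False
not K = not False = True
(not W -> not P) xor not K = False xor True = True
((not W -> not P) xor not K) nand H = True nand True = False
Hence S1 is false.

S2: Parsed as P iff (W -> (D iff H))

D iff H = True iff True = True
W -> (D iff H) = False -> True = True
P iff (W -> (D iff H)) = True iff True = True
Hence S2 is true.

S1 F, S2 T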